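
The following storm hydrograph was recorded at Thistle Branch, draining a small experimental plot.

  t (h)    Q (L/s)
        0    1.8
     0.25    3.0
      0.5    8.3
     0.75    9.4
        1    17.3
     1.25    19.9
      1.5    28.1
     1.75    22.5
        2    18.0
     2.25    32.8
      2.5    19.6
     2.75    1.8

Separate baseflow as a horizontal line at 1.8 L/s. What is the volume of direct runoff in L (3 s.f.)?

V ≈ 1.45 × 10^5 L

Direct-runoff ordinates (Q − Q_b): 0.0, 1.2, 6.5, 7.6, 15.5, 18.1, 26.3, 20.7, 16.2, 31.0, 17.8, 0.0 L/s.
ΣQ_DR = 160.9 L/s.
With Δt = 0.25 h = 900 s, V = ΣQ_DR · Δt = 160.9 × 900 = 1.45 × 10^5 L.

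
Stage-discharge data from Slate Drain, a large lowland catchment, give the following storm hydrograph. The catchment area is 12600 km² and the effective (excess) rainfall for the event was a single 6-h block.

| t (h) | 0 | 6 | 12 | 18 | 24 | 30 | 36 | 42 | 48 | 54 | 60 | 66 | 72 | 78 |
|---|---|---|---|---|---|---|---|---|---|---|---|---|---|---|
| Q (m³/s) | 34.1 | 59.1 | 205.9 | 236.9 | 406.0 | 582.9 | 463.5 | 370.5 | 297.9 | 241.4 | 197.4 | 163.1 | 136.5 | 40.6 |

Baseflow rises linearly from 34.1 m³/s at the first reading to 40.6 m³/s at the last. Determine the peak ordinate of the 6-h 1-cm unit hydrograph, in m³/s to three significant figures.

Direct runoff: 0.00, 24.50, 170.80, 201.30, 369.90, 546.30, 426.40, 332.90, 259.80, 202.80, 158.30, 123.50, 96.40, 0.00 m³/s; ΣQ_DR = 2913 m³/s, peak = 546.30 m³/s.
Runoff depth d = ΣQ_DR·Δt / A = 2913 × 21600 / (12600 km²) = 4.994 mm.
The 1-cm UH is the DRH scaled by (10 mm)/d, so U_p = 546.30 × 10/4.994 = 1090 m³/s.

U_p ≈ 1090 m³/s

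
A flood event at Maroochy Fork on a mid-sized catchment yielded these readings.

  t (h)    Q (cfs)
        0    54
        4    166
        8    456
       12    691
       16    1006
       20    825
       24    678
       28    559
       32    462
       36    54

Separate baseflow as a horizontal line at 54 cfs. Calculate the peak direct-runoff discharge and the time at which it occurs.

Subtracting baseflow gives direct-runoff ordinates: 0.0, 112.0, 402.0, 637.0, 952.0, 771.0, 624.0, 505.0, 408.0, 0.0 cfs.
The maximum is 952.0 cfs, occurring at the reading for t = 16 h.

Q_p = 952.0 cfs at t = 16 h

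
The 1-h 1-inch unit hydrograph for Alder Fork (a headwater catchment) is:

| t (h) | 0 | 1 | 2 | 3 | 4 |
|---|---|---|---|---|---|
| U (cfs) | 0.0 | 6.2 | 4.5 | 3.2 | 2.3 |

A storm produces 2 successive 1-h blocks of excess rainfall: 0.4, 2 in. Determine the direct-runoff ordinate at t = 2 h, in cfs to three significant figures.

Q ≈ 14.2 cfs

By discrete convolution, Q_j = Σ (P_i / 1 in) · U_{j−i}.
At t = 2 h (j=2): Q = (0.4/1)·4.5 + (2/1)·6.2 = 14.2 cfs.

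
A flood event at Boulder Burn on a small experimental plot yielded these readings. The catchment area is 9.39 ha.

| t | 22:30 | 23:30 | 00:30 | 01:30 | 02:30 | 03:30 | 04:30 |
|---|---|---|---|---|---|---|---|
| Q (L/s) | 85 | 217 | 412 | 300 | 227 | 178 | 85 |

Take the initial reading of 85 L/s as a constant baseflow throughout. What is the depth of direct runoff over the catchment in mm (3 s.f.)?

Direct runoff: 0.0, 132.0, 327.0, 215.0, 142.0, 93.0, 0.0 L/s; ΣQ_DR = 909.0 L/s.
V = ΣQ_DR · Δt = 909.0 × 3600 s = 3.272 × 10^6 L.
Over A = 9.39 ha, depth = V / A = 34.8 mm.

d ≈ 34.8 mm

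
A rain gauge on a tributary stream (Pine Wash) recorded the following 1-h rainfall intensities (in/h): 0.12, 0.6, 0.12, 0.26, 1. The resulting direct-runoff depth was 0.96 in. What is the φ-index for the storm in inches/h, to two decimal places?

Only the 2 blocks with intensity above φ contribute runoff: 0.6, 1 in/h.
Σ(I−φ)·Δt = d  ⇒  (0.6+1 − 2φ)·1 = 0.96
φ = (1.600 − 0.96/1) / 2 = 0.32 in/h.

φ ≈ 0.32 in/h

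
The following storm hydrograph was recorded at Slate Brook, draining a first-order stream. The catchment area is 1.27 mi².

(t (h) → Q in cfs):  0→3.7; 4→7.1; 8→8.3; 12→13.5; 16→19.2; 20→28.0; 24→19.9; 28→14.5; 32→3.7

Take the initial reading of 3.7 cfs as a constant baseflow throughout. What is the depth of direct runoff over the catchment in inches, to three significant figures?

Direct runoff: 0.0, 3.4, 4.6, 9.8, 15.5, 24.3, 16.2, 10.8, 0.0 cfs; ΣQ_DR = 84.60 cfs.
V = ΣQ_DR · Δt = 84.60 × 14400 s = 1.218 × 10^6 ft³.
Over A = 1.27 mi², depth = V / A = 0.413 in.

d ≈ 0.413 in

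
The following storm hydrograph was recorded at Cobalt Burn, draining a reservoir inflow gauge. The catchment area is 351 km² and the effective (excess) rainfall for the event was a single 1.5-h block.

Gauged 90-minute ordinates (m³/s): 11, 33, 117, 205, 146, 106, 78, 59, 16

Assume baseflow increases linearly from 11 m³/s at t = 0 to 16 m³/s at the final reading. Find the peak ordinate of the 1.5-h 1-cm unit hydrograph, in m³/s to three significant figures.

U_p ≈ 192 m³/s

Direct runoff: 0.00, 21.38, 104.75, 192.12, 132.50, 91.88, 63.25, 43.62, 0.00 m³/s; ΣQ_DR = 649.5 m³/s, peak = 192.12 m³/s.
Runoff depth d = ΣQ_DR·Δt / A = 649.5 × 5400 / (351 km²) = 9.992 mm.
The 1-cm UH is the DRH scaled by (10 mm)/d, so U_p = 192.12 × 10/9.992 = 192 m³/s.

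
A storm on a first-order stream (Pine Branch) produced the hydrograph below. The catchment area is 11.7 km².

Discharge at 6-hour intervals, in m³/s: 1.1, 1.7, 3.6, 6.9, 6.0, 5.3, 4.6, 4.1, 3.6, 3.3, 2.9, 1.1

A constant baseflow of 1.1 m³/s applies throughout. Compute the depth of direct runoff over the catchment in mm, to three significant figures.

Direct runoff: 0.0, 0.6, 2.5, 5.8, 4.9, 4.2, 3.5, 3.0, 2.5, 2.2, 1.8, 0.0 m³/s; ΣQ_DR = 31.00 m³/s.
V = ΣQ_DR · Δt = 31.00 × 21600 s = 6.696 × 10^5 m³.
Over A = 11.7 km², depth = V / A = 57.2 mm.

d ≈ 57.2 mm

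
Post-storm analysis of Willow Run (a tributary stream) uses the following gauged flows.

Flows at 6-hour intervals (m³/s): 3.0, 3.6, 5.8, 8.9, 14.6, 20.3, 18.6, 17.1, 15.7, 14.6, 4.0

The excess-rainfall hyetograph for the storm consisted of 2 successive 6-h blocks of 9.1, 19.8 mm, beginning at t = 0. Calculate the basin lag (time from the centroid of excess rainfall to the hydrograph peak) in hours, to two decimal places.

Centroid of excess rainfall: t_c = Σ P_i·t̄_i / ΣP_i = 7.1107 h (block centres at 3, 9 h).
Hydrograph peak occurs at t = 30 h, so basin lag t_L = 30 − 7.1107 = 22.89 h.

t_L ≈ 22.89 h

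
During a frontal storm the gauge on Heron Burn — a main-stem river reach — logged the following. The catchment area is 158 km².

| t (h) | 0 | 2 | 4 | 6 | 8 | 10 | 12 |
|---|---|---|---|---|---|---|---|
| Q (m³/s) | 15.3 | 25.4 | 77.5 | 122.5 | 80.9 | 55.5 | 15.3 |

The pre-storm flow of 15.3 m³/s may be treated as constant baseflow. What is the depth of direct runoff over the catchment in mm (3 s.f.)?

Direct runoff: 0.0, 10.1, 62.2, 107.2, 65.6, 40.2, 0.0 m³/s; ΣQ_DR = 285.3 m³/s.
V = ΣQ_DR · Δt = 285.3 × 7200 s = 2.054 × 10^6 m³.
Over A = 158 km², depth = V / A = 13.0 mm.

d ≈ 13.0 mm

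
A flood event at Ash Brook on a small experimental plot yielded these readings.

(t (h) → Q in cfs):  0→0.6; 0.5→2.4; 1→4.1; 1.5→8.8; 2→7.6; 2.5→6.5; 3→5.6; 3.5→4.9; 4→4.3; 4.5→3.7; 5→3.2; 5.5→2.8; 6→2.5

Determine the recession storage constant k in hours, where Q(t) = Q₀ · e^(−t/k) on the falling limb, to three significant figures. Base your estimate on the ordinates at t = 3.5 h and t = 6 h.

On the falling limb, Q drops from 4.9 to 2.5 cfs between t = 3.5 h and t = 6 h (Δt = 2.5 h).
k = −Δt / ln(Q₂/Q₁) = −2.5 / ln(2.5/4.9) = 3.72 h.

k ≈ 3.72 h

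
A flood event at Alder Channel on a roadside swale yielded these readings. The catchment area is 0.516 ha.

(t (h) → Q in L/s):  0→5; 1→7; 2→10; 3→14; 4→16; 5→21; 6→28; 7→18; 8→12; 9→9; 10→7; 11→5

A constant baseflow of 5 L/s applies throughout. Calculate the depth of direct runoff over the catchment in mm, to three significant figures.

d ≈ 64.2 mm

Direct runoff: 0.0, 2.0, 5.0, 9.0, 11.0, 16.0, 23.0, 13.0, 7.0, 4.0, 2.0, 0.0 L/s; ΣQ_DR = 92.00 L/s.
V = ΣQ_DR · Δt = 92.00 × 3600 s = 3.312 × 10^5 L.
Over A = 0.516 ha, depth = V / A = 64.2 mm.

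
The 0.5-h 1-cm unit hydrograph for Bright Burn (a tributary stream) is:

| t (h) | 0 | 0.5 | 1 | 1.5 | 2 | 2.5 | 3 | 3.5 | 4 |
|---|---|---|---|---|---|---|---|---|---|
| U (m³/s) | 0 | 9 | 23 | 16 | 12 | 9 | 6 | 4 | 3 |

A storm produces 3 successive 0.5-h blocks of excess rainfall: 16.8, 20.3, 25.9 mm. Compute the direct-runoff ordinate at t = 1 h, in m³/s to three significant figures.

By discrete convolution, Q_j = Σ (P_i / 10 mm) · U_{j−i}.
At t = 1 h (j=2): Q = (16.8/10)·23 + (20.3/10)·9 + (25.9/10)·0 = 56.9 m³/s.

Q ≈ 56.9 m³/s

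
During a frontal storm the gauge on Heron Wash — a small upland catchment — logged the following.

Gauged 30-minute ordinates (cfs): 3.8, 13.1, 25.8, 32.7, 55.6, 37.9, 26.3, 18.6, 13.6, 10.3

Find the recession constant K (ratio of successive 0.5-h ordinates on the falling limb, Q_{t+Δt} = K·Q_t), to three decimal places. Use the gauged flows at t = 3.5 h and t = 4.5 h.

K ≈ 0.744

Using the recession-limb readings at t = 3.5 h and t = 4.5 h: Q falls from 18.6 to 10.3 cfs over 2 intervals.
K = (Q₂/Q₁)^(1/2) = (10.3/18.6)^(1/2) = 0.744.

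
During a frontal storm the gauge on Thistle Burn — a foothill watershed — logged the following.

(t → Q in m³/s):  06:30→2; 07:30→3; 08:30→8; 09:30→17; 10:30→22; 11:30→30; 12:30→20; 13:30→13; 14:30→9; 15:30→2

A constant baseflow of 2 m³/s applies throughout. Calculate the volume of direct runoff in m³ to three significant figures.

Direct-runoff ordinates (Q − Q_b): 0.0, 1.0, 6.0, 15.0, 20.0, 28.0, 18.0, 11.0, 7.0, 0.0 m³/s.
ΣQ_DR = 106.0 m³/s.
With Δt = 1 h = 3600 s, V = ΣQ_DR · Δt = 106.0 × 3600 = 3.82 × 10^5 m³.

V ≈ 3.82 × 10^5 m³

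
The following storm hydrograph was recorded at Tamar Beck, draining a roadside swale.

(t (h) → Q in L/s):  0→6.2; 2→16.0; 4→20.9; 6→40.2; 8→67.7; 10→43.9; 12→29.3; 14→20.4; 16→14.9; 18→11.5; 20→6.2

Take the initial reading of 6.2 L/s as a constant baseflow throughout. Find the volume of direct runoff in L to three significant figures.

V ≈ 1.50 × 10^6 L

Direct-runoff ordinates (Q − Q_b): 0.0, 9.8, 14.7, 34.0, 61.5, 37.7, 23.1, 14.2, 8.7, 5.3, 0.0 L/s.
ΣQ_DR = 209.0 L/s.
With Δt = 2 h = 7200 s, V = ΣQ_DR · Δt = 209.0 × 7200 = 1.50 × 10^6 L.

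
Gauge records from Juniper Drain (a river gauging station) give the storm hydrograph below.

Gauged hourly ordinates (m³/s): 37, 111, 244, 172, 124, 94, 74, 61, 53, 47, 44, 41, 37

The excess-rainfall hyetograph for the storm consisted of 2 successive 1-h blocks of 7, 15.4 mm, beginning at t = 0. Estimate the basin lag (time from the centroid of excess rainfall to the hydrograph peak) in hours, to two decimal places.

t_L ≈ 0.81 h

Centroid of excess rainfall: t_c = Σ P_i·t̄_i / ΣP_i = 1.1875 h (block centres at 0.5, 1.5 h).
Hydrograph peak occurs at t = 2 h, so basin lag t_L = 2 − 1.1875 = 0.81 h.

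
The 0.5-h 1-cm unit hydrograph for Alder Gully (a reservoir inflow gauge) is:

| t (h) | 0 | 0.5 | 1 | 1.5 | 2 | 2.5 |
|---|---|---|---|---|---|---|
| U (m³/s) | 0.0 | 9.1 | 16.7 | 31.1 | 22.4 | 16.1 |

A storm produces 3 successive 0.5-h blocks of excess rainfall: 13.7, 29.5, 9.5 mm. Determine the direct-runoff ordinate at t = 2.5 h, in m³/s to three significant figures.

By discrete convolution, Q_j = Σ (P_i / 10 mm) · U_{j−i}.
At t = 2.5 h (j=5): Q = (13.7/10)·16.1 + (29.5/10)·22.4 + (9.5/10)·31.1 = 118 m³/s.

Q ≈ 118 m³/s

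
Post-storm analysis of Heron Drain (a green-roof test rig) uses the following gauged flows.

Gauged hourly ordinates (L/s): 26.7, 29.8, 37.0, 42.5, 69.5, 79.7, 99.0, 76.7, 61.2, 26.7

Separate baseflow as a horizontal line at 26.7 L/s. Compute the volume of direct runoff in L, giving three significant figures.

V ≈ 1.01 × 10^6 L

Direct-runoff ordinates (Q − Q_b): 0.0, 3.1, 10.3, 15.8, 42.8, 53.0, 72.3, 50.0, 34.5, 0.0 L/s.
ΣQ_DR = 281.8 L/s.
With Δt = 1 h = 3600 s, V = ΣQ_DR · Δt = 281.8 × 3600 = 1.01 × 10^6 L.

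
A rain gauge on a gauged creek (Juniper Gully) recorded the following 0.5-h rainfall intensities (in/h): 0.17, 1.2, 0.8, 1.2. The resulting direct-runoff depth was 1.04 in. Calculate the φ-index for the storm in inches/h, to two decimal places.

Only the 3 blocks with intensity above φ contribute runoff: 1.2, 0.8, 1.2 in/h.
Σ(I−φ)·Δt = d  ⇒  (1.2+0.8+1.2 − 3φ)·0.5 = 1.04
φ = (3.200 − 1.04/0.5) / 3 = 0.37 in/h.

φ ≈ 0.37 in/h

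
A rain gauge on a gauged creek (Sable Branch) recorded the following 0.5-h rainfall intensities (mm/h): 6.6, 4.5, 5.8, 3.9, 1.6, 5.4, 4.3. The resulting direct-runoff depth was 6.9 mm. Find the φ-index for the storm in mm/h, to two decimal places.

φ ≈ 2.78 mm/h

Only the 6 blocks with intensity above φ contribute runoff: 6.6, 4.5, 5.8, 3.9, 5.4, 4.3 mm/h.
Σ(I−φ)·Δt = d  ⇒  (6.6+4.5+5.8+3.9+5.4+4.3 − 6φ)·0.5 = 6.9
φ = (30.50 − 6.9/0.5) / 6 = 2.78 mm/h.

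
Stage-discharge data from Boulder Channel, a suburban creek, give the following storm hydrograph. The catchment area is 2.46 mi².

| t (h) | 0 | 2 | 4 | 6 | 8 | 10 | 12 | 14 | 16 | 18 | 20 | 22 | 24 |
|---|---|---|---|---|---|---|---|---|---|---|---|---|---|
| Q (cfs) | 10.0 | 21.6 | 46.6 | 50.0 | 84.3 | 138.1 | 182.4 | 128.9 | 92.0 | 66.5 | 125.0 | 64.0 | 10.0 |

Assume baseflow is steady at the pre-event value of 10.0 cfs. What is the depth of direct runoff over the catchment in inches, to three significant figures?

d ≈ 1.12 in

Direct runoff: 0.0, 11.6, 36.6, 40.0, 74.3, 128.1, 172.4, 118.9, 82.0, 56.5, 115.0, 54.0, 0.0 cfs; ΣQ_DR = 889.4 cfs.
V = ΣQ_DR · Δt = 889.4 × 7200 s = 6.404 × 10^6 ft³.
Over A = 2.46 mi², depth = V / A = 1.12 in.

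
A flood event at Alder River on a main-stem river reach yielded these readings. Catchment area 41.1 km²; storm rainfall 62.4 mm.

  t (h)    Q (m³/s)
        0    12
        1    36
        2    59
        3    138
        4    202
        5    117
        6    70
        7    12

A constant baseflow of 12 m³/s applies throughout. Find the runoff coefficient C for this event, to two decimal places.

ΣQ_DR = 550.0 m³/s; V = ΣQ_DR·Δt = 1.980 × 10^6 m³.
Runoff depth d = V / A = 48.18 mm.
C = d / P = 48.18 / 62.4 = 0.77.

C ≈ 0.77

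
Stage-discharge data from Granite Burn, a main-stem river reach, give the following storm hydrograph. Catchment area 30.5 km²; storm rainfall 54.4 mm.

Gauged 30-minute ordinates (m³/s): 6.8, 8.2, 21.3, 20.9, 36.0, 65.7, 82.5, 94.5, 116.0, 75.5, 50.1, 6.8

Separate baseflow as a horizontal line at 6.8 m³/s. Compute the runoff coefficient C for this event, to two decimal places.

ΣQ_DR = 502.7 m³/s; V = ΣQ_DR·Δt = 9.049 × 10^5 m³.
Runoff depth d = V / A = 29.67 mm.
C = d / P = 29.67 / 54.4 = 0.55.

C ≈ 0.55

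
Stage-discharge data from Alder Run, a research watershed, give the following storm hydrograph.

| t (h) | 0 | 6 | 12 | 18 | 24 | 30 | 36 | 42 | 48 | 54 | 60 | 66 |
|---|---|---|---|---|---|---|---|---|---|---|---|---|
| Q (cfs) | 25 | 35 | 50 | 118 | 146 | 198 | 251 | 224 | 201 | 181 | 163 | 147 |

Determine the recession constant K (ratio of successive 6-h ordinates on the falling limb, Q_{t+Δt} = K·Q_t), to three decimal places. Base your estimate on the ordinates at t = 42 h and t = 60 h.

K ≈ 0.899

Using the recession-limb readings at t = 42 h and t = 60 h: Q falls from 224 to 163 cfs over 3 intervals.
K = (Q₂/Q₁)^(1/3) = (163/224)^(1/3) = 0.899.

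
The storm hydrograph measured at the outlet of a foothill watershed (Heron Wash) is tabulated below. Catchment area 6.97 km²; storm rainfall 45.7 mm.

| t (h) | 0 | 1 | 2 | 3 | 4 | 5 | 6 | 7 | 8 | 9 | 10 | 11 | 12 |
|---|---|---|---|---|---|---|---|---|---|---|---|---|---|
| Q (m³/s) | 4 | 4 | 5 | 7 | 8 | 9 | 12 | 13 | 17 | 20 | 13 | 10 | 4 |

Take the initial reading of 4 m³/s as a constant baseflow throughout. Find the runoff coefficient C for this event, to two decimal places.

ΣQ_DR = 74.00 m³/s; V = ΣQ_DR·Δt = 2.664 × 10^5 m³.
Runoff depth d = V / A = 38.22 mm.
C = d / P = 38.22 / 45.7 = 0.84.

C ≈ 0.84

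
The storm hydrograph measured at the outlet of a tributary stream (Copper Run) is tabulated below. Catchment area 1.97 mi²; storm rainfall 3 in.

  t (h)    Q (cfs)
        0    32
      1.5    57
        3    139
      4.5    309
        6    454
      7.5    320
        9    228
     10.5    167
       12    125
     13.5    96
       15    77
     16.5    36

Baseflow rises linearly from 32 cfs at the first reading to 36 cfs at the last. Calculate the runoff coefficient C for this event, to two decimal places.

C ≈ 0.64

ΣQ_DR = 1632 cfs; V = ΣQ_DR·Δt = 8.813 × 10^6 ft³.
Runoff depth d = V / A = 1.926 in.
C = d / P = 1.926 / 3 = 0.64.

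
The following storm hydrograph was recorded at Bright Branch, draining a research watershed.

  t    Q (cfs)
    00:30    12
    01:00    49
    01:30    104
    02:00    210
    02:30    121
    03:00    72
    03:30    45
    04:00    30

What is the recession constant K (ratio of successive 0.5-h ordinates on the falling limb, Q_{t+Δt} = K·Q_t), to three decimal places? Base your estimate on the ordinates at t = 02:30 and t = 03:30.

Using the recession-limb readings at t = 02:30 and t = 03:30: Q falls from 121 to 45 cfs over 2 intervals.
K = (Q₂/Q₁)^(1/2) = (45/121)^(1/2) = 0.610.

K ≈ 0.610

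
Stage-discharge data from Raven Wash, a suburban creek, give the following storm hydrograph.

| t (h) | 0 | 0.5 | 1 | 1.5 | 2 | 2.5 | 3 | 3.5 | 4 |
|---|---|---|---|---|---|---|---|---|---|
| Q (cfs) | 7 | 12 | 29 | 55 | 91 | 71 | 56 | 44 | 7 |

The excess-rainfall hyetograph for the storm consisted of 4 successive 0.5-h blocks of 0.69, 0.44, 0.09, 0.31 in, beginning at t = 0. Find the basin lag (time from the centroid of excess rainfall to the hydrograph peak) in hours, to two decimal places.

t_L ≈ 1.24 h

Centroid of excess rainfall: t_c = Σ P_i·t̄_i / ΣP_i = 0.7565 h (block centres at 0.25, 0.75, 1.25, 1.75 h).
Hydrograph peak occurs at t = 2 h, so basin lag t_L = 2 − 0.7565 = 1.24 h.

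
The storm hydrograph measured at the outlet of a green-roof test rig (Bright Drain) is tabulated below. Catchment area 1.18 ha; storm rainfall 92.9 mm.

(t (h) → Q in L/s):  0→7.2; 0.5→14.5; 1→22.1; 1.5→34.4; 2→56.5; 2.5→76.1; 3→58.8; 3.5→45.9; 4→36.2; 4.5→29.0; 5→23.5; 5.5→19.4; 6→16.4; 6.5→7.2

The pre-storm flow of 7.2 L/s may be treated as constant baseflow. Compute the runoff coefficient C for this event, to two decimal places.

ΣQ_DR = 346.4 L/s; V = ΣQ_DR·Δt = 6.235 × 10^5 L.
Runoff depth d = V / A = 52.84 mm.
C = d / P = 52.84 / 92.9 = 0.57.

C ≈ 0.57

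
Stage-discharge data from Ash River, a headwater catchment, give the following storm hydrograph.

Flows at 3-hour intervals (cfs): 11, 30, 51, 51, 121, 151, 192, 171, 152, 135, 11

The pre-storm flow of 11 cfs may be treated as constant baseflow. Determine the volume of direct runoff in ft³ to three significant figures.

V ≈ 1.03 × 10^7 ft³

Direct-runoff ordinates (Q − Q_b): 0.0, 19.0, 40.0, 40.0, 110.0, 140.0, 181.0, 160.0, 141.0, 124.0, 0.0 cfs.
ΣQ_DR = 955.0 cfs.
With Δt = 3 h = 10800 s, V = ΣQ_DR · Δt = 955.0 × 10800 = 1.03 × 10^7 ft³.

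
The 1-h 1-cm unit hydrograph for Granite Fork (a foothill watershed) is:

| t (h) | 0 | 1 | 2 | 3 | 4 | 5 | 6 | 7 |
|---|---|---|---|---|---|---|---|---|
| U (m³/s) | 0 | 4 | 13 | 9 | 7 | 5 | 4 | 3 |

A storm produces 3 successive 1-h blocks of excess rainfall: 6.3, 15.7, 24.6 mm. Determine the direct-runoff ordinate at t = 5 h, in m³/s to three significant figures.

Q ≈ 36.3 m³/s

By discrete convolution, Q_j = Σ (P_i / 10 mm) · U_{j−i}.
At t = 5 h (j=5): Q = (6.3/10)·5 + (15.7/10)·7 + (24.6/10)·9 = 36.3 m³/s.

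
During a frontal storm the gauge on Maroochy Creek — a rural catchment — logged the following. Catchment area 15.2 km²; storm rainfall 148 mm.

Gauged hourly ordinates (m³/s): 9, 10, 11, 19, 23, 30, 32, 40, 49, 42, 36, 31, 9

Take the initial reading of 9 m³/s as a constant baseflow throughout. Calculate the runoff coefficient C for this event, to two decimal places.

C ≈ 0.36

ΣQ_DR = 224.0 m³/s; V = ΣQ_DR·Δt = 8.064 × 10^5 m³.
Runoff depth d = V / A = 53.05 mm.
C = d / P = 53.05 / 148 = 0.36.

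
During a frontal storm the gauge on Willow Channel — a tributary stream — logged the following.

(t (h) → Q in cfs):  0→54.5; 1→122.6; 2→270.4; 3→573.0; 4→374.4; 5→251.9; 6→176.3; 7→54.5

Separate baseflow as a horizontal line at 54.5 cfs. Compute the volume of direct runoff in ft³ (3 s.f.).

Direct-runoff ordinates (Q − Q_b): 0.0, 68.1, 215.9, 518.5, 319.9, 197.4, 121.8, 0.0 cfs.
ΣQ_DR = 1442 cfs.
With Δt = 1 h = 3600 s, V = ΣQ_DR · Δt = 1442 × 3600 = 5.19 × 10^6 ft³.

V ≈ 5.19 × 10^6 ft³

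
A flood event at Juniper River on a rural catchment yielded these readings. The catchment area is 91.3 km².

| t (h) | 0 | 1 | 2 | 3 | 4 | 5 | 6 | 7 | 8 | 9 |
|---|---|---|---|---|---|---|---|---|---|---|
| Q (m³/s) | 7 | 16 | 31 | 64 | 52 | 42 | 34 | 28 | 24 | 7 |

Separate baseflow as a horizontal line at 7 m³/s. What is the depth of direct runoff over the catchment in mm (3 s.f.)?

d ≈ 9.27 mm

Direct runoff: 0.0, 9.0, 24.0, 57.0, 45.0, 35.0, 27.0, 21.0, 17.0, 0.0 m³/s; ΣQ_DR = 235.0 m³/s.
V = ΣQ_DR · Δt = 235.0 × 3600 s = 8.460 × 10^5 m³.
Over A = 91.3 km², depth = V / A = 9.27 mm.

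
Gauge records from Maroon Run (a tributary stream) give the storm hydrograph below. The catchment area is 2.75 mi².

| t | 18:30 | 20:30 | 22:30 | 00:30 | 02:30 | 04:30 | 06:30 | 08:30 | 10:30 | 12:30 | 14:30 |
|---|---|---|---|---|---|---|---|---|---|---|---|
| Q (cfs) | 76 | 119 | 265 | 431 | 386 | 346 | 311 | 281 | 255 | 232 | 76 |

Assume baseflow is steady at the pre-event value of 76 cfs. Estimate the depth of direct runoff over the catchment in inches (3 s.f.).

Direct runoff: 0.0, 43.0, 189.0, 355.0, 310.0, 270.0, 235.0, 205.0, 179.0, 156.0, 0.0 cfs; ΣQ_DR = 1942 cfs.
V = ΣQ_DR · Δt = 1942 × 7200 s = 1.398 × 10^7 ft³.
Over A = 2.75 mi², depth = V / A = 2.19 in.

d ≈ 2.19 in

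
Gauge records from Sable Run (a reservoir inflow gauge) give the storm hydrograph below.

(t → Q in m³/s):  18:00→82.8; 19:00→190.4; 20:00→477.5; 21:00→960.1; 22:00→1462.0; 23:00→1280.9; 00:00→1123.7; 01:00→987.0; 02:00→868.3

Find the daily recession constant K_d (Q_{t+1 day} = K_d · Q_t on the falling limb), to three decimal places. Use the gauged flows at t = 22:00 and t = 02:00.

Between t = 22:00 and t = 02:00 the flow falls from 1462.0 to 868.3 m³/s over 4×1 h = 4 h.
Per-interval ratio K = (868.3/1462.0)^(1/4) = 0.8779; K_d = K^(24/1) = 0.044.

K_d ≈ 0.044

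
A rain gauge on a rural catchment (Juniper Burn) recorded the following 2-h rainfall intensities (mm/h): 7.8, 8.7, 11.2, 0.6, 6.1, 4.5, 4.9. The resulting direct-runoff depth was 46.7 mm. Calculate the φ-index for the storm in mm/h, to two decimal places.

Only the 6 blocks with intensity above φ contribute runoff: 7.8, 8.7, 11.2, 6.1, 4.5, 4.9 mm/h.
Σ(I−φ)·Δt = d  ⇒  (7.8+8.7+11.2+6.1+4.5+4.9 − 6φ)·2 = 46.7
φ = (43.20 − 46.7/2) / 6 = 3.31 mm/h.

φ ≈ 3.31 mm/h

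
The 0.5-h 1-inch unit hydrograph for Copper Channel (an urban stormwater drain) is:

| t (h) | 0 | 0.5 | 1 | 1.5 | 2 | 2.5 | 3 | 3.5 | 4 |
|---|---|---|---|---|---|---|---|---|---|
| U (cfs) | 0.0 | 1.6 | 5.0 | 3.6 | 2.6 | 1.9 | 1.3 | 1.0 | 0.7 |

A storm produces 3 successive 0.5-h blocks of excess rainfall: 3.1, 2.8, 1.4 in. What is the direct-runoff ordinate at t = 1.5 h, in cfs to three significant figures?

By discrete convolution, Q_j = Σ (P_i / 1 in) · U_{j−i}.
At t = 1.5 h (j=3): Q = (3.1/1)·3.6 + (2.8/1)·5.0 + (1.4/1)·1.6 = 27.4 cfs.

Q ≈ 27.4 cfs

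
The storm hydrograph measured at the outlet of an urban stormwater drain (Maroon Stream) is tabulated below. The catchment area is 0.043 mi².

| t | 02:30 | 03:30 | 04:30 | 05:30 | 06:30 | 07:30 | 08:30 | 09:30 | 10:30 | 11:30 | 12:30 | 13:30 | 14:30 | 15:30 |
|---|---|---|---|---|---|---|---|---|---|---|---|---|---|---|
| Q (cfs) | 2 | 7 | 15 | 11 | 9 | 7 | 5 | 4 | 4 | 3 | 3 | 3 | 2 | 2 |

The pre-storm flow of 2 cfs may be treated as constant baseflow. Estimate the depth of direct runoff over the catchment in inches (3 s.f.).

d ≈ 1.77 in

Direct runoff: 0.0, 5.0, 13.0, 9.0, 7.0, 5.0, 3.0, 2.0, 2.0, 1.0, 1.0, 1.0, 0.0, 0.0 cfs; ΣQ_DR = 49.00 cfs.
V = ΣQ_DR · Δt = 49.00 × 3600 s = 1.764 × 10^5 ft³.
Over A = 0.043 mi², depth = V / A = 1.77 in.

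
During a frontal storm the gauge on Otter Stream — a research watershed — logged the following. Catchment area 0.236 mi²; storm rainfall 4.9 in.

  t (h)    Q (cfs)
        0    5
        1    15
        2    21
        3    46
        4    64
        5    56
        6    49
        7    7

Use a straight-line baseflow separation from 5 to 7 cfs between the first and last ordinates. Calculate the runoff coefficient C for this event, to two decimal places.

ΣQ_DR = 215.0 cfs; V = ΣQ_DR·Δt = 7.740 × 10^5 ft³.
Runoff depth d = V / A = 1.412 in.
C = d / P = 1.412 / 4.9 = 0.29.

C ≈ 0.29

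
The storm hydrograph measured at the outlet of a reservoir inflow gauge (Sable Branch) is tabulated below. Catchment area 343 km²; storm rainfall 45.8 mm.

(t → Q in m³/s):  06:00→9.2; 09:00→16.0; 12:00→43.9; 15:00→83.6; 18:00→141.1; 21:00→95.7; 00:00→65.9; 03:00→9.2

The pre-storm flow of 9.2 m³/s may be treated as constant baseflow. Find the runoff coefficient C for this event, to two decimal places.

C ≈ 0.27

ΣQ_DR = 391.0 m³/s; V = ΣQ_DR·Δt = 4.223 × 10^6 m³.
Runoff depth d = V / A = 12.31 mm.
C = d / P = 12.31 / 45.8 = 0.27.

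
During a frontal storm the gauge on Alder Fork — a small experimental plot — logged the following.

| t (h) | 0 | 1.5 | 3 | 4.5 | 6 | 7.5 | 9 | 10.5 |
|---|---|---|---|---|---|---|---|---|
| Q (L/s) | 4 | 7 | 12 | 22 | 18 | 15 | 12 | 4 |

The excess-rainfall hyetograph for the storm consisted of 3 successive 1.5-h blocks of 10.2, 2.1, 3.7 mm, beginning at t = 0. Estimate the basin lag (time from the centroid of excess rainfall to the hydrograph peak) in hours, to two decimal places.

Centroid of excess rainfall: t_c = Σ P_i·t̄_i / ΣP_i = 1.6406 h (block centres at 0.75, 2.25, 3.75 h).
Hydrograph peak occurs at t = 4.5 h, so basin lag t_L = 4.5 − 1.6406 = 2.86 h.

t_L ≈ 2.86 h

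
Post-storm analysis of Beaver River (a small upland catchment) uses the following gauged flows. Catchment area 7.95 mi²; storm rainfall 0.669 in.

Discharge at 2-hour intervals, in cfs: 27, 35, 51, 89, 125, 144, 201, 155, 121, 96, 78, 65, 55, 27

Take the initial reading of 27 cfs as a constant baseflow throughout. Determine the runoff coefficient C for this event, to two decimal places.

ΣQ_DR = 891.0 cfs; V = ΣQ_DR·Δt = 6.415 × 10^6 ft³.
Runoff depth d = V / A = 0.3473 in.
C = d / P = 0.3473 / 0.669 = 0.52.

C ≈ 0.52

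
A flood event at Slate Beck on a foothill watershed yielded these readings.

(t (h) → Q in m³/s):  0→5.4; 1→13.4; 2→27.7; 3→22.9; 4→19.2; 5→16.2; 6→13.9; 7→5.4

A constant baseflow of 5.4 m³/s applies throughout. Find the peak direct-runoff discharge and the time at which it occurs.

Subtracting baseflow gives direct-runoff ordinates: 0.0, 8.0, 22.3, 17.5, 13.8, 10.8, 8.5, 0.0 m³/s.
The maximum is 22.3 m³/s, occurring at the reading for t = 2 h.

Q_p = 22.3 m³/s at t = 2 h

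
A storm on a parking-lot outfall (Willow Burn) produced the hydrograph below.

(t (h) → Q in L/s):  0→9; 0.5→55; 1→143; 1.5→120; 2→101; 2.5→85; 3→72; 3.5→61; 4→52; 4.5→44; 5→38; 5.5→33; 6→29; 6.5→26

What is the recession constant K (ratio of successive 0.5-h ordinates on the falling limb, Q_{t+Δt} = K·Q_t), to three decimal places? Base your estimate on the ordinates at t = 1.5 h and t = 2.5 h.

K ≈ 0.842

Using the recession-limb readings at t = 1.5 h and t = 2.5 h: Q falls from 120 to 85 L/s over 2 intervals.
K = (Q₂/Q₁)^(1/2) = (85/120)^(1/2) = 0.842.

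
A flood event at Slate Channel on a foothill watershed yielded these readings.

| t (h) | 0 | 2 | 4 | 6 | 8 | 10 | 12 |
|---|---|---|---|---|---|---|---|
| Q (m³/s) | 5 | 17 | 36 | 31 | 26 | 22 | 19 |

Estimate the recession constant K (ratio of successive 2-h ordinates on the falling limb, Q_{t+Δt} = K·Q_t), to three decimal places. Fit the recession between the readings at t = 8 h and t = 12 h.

Using the recession-limb readings at t = 8 h and t = 12 h: Q falls from 26 to 19 m³/s over 2 intervals.
K = (Q₂/Q₁)^(1/2) = (19/26)^(1/2) = 0.855.

K ≈ 0.855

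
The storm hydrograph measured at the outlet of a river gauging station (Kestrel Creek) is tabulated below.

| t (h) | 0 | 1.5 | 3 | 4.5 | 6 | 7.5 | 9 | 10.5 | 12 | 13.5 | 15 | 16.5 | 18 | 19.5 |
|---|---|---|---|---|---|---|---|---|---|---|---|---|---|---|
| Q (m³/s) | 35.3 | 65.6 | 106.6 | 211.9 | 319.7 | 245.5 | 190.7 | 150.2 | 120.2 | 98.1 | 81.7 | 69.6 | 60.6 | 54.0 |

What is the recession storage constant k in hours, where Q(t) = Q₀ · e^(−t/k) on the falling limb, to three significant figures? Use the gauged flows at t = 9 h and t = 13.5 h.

On the falling limb, Q drops from 190.7 to 98.1 m³/s between t = 9 h and t = 13.5 h (Δt = 4.5 h).
k = −Δt / ln(Q₂/Q₁) = −4.5 / ln(98.1/190.7) = 6.77 h.

k ≈ 6.77 h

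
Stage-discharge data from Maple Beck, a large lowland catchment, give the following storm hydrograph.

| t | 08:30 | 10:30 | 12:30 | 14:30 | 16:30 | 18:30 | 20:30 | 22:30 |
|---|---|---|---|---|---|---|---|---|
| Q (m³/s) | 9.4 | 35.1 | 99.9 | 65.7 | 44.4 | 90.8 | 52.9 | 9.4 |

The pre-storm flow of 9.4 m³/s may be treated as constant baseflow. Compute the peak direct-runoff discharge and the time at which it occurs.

Q_p = 90.5 m³/s at t = 12:30

Subtracting baseflow gives direct-runoff ordinates: 0.0, 25.7, 90.5, 56.3, 35.0, 81.4, 43.5, 0.0 m³/s.
The maximum is 90.5 m³/s, occurring at the reading for t = 12:30.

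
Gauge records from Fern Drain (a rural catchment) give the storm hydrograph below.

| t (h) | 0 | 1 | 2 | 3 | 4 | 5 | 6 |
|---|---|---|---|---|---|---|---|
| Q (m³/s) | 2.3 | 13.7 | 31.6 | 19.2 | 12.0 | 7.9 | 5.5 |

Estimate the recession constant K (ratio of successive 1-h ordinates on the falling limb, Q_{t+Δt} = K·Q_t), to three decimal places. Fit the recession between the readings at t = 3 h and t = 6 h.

K ≈ 0.659

Using the recession-limb readings at t = 3 h and t = 6 h: Q falls from 19.2 to 5.5 m³/s over 3 intervals.
K = (Q₂/Q₁)^(1/3) = (5.5/19.2)^(1/3) = 0.659.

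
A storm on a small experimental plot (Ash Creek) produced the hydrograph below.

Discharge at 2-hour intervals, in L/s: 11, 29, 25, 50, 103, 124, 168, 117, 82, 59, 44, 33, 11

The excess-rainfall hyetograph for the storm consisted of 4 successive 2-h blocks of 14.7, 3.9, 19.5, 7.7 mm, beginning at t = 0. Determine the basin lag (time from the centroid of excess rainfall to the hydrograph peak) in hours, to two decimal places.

Centroid of excess rainfall: t_c = Σ P_i·t̄_i / ΣP_i = 3.8821 h (block centres at 1, 3, 5, 7 h).
Hydrograph peak occurs at t = 12 h, so basin lag t_L = 12 − 3.8821 = 8.12 h.

t_L ≈ 8.12 h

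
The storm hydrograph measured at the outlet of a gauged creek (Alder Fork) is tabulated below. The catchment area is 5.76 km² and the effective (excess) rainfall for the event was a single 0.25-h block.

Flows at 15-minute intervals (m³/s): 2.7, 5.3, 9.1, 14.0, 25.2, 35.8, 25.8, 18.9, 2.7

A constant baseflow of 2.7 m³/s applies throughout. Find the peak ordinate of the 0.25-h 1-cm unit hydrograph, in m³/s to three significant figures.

U_p ≈ 18.4 m³/s

Direct runoff: 0.0, 2.6, 6.4, 11.3, 22.5, 33.1, 23.1, 16.2, 0.0 m³/s; ΣQ_DR = 115.2 m³/s, peak = 33.1 m³/s.
Runoff depth d = ΣQ_DR·Δt / A = 115.2 × 900 / (5.76 km²) = 18.00 mm.
The 1-cm UH is the DRH scaled by (10 mm)/d, so U_p = 33.1 × 10/18.00 = 18.4 m³/s.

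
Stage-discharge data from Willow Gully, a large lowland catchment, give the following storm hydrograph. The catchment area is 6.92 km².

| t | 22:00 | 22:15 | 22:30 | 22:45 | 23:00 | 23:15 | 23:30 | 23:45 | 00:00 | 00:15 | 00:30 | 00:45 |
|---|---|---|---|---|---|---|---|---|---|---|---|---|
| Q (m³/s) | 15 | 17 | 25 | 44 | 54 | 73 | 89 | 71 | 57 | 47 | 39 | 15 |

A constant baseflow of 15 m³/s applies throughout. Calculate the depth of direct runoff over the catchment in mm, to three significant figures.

d ≈ 47.6 mm

Direct runoff: 0.0, 2.0, 10.0, 29.0, 39.0, 58.0, 74.0, 56.0, 42.0, 32.0, 24.0, 0.0 m³/s; ΣQ_DR = 366.0 m³/s.
V = ΣQ_DR · Δt = 366.0 × 900 s = 3.294 × 10^5 m³.
Over A = 6.92 km², depth = V / A = 47.6 mm.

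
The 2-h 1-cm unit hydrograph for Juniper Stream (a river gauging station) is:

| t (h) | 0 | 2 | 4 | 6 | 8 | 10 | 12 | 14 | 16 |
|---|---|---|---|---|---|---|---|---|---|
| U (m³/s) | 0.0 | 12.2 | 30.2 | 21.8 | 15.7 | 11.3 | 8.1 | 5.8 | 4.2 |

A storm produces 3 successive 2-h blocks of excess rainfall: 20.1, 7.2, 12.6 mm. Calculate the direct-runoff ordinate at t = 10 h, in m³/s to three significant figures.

Q ≈ 61.5 m³/s

By discrete convolution, Q_j = Σ (P_i / 10 mm) · U_{j−i}.
At t = 10 h (j=5): Q = (20.1/10)·11.3 + (7.2/10)·15.7 + (12.6/10)·21.8 = 61.5 m³/s.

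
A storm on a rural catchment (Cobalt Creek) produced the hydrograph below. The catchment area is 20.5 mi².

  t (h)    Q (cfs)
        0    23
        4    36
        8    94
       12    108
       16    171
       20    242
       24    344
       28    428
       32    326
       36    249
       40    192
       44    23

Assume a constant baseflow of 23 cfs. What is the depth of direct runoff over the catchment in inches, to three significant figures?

Direct runoff: 0.0, 13.0, 71.0, 85.0, 148.0, 219.0, 321.0, 405.0, 303.0, 226.0, 169.0, 0.0 cfs; ΣQ_DR = 1960 cfs.
V = ΣQ_DR · Δt = 1960 × 14400 s = 2.822 × 10^7 ft³.
Over A = 20.5 mi², depth = V / A = 0.593 in.

d ≈ 0.593 in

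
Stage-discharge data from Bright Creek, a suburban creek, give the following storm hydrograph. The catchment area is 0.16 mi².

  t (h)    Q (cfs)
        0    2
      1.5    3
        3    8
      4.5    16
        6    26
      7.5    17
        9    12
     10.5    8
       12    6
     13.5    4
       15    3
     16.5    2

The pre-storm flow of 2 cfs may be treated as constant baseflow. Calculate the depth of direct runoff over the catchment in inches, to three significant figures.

d ≈ 1.21 in

Direct runoff: 0.0, 1.0, 6.0, 14.0, 24.0, 15.0, 10.0, 6.0, 4.0, 2.0, 1.0, 0.0 cfs; ΣQ_DR = 83.00 cfs.
V = ΣQ_DR · Δt = 83.00 × 5400 s = 4.482 × 10^5 ft³.
Over A = 0.16 mi², depth = V / A = 1.21 in.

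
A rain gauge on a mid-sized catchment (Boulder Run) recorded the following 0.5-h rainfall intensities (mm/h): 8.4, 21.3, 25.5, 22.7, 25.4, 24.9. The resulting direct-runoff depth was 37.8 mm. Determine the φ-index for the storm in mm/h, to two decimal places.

Only the 5 blocks with intensity above φ contribute runoff: 21.3, 25.5, 22.7, 25.4, 24.9 mm/h.
Σ(I−φ)·Δt = d  ⇒  (21.3+25.5+22.7+25.4+24.9 − 5φ)·0.5 = 37.8
φ = (119.8 − 37.8/0.5) / 5 = 8.84 mm/h.

φ ≈ 8.84 mm/h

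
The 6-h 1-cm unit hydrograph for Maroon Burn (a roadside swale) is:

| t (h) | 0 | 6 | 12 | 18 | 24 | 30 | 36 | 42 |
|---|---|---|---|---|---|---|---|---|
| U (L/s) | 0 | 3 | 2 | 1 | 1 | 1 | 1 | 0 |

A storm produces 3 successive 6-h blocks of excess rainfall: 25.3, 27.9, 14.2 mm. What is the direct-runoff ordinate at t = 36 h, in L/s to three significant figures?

By discrete convolution, Q_j = Σ (P_i / 10 mm) · U_{j−i}.
At t = 36 h (j=6): Q = (25.3/10)·1 + (27.9/10)·1 + (14.2/10)·1 = 6.74 L/s.

Q ≈ 6.74 L/s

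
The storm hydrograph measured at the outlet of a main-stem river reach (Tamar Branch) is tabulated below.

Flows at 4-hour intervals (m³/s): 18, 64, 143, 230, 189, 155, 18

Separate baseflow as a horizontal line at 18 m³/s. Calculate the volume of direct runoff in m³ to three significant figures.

Direct-runoff ordinates (Q − Q_b): 0.0, 46.0, 125.0, 212.0, 171.0, 137.0, 0.0 m³/s.
ΣQ_DR = 691.0 m³/s.
With Δt = 4 h = 14400 s, V = ΣQ_DR · Δt = 691.0 × 14400 = 9.95 × 10^6 m³.

V ≈ 9.95 × 10^6 m³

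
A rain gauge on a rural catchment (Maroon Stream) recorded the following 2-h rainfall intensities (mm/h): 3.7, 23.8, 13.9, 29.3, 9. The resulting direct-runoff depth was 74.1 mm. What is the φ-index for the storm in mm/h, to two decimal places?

Only the 3 blocks with intensity above φ contribute runoff: 23.8, 13.9, 29.3 mm/h.
Σ(I−φ)·Δt = d  ⇒  (23.8+13.9+29.3 − 3φ)·2 = 74.1
φ = (67.00 − 74.1/2) / 3 = 9.98 mm/h.

φ ≈ 9.98 mm/h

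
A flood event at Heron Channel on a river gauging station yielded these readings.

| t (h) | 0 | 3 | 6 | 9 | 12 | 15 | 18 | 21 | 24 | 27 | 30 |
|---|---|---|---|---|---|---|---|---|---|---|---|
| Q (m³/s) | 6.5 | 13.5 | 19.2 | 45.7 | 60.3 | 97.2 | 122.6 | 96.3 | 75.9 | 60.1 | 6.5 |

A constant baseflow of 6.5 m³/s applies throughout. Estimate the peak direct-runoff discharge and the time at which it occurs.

Subtracting baseflow gives direct-runoff ordinates: 0.0, 7.0, 12.7, 39.2, 53.8, 90.7, 116.1, 89.8, 69.4, 53.6, 0.0 m³/s.
The maximum is 116.1 m³/s, occurring at the reading for t = 18 h.

Q_p = 116.1 m³/s at t = 18 h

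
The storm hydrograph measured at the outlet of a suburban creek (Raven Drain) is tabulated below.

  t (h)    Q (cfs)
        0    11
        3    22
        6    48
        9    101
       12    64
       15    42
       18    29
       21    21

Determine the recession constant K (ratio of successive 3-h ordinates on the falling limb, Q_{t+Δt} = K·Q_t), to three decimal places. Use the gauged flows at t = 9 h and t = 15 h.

Using the recession-limb readings at t = 9 h and t = 15 h: Q falls from 101 to 42 cfs over 2 intervals.
K = (Q₂/Q₁)^(1/2) = (42/101)^(1/2) = 0.645.

K ≈ 0.645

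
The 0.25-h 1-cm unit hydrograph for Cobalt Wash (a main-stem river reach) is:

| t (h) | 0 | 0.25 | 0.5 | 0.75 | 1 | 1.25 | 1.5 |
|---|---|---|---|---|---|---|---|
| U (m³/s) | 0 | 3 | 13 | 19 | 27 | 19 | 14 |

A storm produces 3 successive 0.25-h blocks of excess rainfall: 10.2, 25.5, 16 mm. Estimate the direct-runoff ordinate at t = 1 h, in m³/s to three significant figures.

Q ≈ 96.8 m³/s

By discrete convolution, Q_j = Σ (P_i / 10 mm) · U_{j−i}.
At t = 1 h (j=4): Q = (10.2/10)·27 + (25.5/10)·19 + (16/10)·13 = 96.8 m³/s.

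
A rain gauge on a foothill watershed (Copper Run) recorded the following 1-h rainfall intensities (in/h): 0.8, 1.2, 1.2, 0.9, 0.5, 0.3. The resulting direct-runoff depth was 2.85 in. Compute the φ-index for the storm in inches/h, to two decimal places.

Only the 5 blocks with intensity above φ contribute runoff: 0.8, 1.2, 1.2, 0.9, 0.5 in/h.
Σ(I−φ)·Δt = d  ⇒  (0.8+1.2+1.2+0.9+0.5 − 5φ)·1 = 2.85
φ = (4.600 − 2.85/1) / 5 = 0.35 in/h.

φ ≈ 0.35 in/h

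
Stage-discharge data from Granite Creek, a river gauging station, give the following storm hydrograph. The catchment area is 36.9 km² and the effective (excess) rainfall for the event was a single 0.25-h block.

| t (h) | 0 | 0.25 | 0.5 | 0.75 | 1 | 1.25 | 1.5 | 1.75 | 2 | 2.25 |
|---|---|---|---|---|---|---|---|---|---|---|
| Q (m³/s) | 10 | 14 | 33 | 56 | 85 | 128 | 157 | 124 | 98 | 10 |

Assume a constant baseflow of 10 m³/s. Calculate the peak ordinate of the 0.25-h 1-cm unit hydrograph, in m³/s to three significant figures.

Direct runoff: 0.0, 4.0, 23.0, 46.0, 75.0, 118.0, 147.0, 114.0, 88.0, 0.0 m³/s; ΣQ_DR = 615.0 m³/s, peak = 147.0 m³/s.
Runoff depth d = ΣQ_DR·Δt / A = 615.0 × 900 / (36.9 km²) = 15.00 mm.
The 1-cm UH is the DRH scaled by (10 mm)/d, so U_p = 147.0 × 10/15.00 = 98.0 m³/s.

U_p ≈ 98.0 m³/s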